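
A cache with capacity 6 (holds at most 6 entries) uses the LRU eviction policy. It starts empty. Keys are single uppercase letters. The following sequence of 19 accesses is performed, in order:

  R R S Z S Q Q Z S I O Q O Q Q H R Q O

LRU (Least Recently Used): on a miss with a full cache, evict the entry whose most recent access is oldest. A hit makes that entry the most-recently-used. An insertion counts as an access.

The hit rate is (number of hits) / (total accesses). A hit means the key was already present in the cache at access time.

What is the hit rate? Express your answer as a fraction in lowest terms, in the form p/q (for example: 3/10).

Answer: 11/19

Derivation:
LRU simulation (capacity=6):
  1. access R: MISS. Cache (LRU->MRU): [R]
  2. access R: HIT. Cache (LRU->MRU): [R]
  3. access S: MISS. Cache (LRU->MRU): [R S]
  4. access Z: MISS. Cache (LRU->MRU): [R S Z]
  5. access S: HIT. Cache (LRU->MRU): [R Z S]
  6. access Q: MISS. Cache (LRU->MRU): [R Z S Q]
  7. access Q: HIT. Cache (LRU->MRU): [R Z S Q]
  8. access Z: HIT. Cache (LRU->MRU): [R S Q Z]
  9. access S: HIT. Cache (LRU->MRU): [R Q Z S]
  10. access I: MISS. Cache (LRU->MRU): [R Q Z S I]
  11. access O: MISS. Cache (LRU->MRU): [R Q Z S I O]
  12. access Q: HIT. Cache (LRU->MRU): [R Z S I O Q]
  13. access O: HIT. Cache (LRU->MRU): [R Z S I Q O]
  14. access Q: HIT. Cache (LRU->MRU): [R Z S I O Q]
  15. access Q: HIT. Cache (LRU->MRU): [R Z S I O Q]
  16. access H: MISS, evict R. Cache (LRU->MRU): [Z S I O Q H]
  17. access R: MISS, evict Z. Cache (LRU->MRU): [S I O Q H R]
  18. access Q: HIT. Cache (LRU->MRU): [S I O H R Q]
  19. access O: HIT. Cache (LRU->MRU): [S I H R Q O]
Total: 11 hits, 8 misses, 2 evictions

Hit rate = 11/19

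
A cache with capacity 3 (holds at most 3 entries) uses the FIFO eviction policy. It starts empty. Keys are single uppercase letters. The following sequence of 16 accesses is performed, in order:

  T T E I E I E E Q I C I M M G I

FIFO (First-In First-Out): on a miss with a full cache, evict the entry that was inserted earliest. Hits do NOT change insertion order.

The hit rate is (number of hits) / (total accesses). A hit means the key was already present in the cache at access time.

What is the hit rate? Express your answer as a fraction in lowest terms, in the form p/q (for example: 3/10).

Answer: 1/2

Derivation:
FIFO simulation (capacity=3):
  1. access T: MISS. Cache (old->new): [T]
  2. access T: HIT. Cache (old->new): [T]
  3. access E: MISS. Cache (old->new): [T E]
  4. access I: MISS. Cache (old->new): [T E I]
  5. access E: HIT. Cache (old->new): [T E I]
  6. access I: HIT. Cache (old->new): [T E I]
  7. access E: HIT. Cache (old->new): [T E I]
  8. access E: HIT. Cache (old->new): [T E I]
  9. access Q: MISS, evict T. Cache (old->new): [E I Q]
  10. access I: HIT. Cache (old->new): [E I Q]
  11. access C: MISS, evict E. Cache (old->new): [I Q C]
  12. access I: HIT. Cache (old->new): [I Q C]
  13. access M: MISS, evict I. Cache (old->new): [Q C M]
  14. access M: HIT. Cache (old->new): [Q C M]
  15. access G: MISS, evict Q. Cache (old->new): [C M G]
  16. access I: MISS, evict C. Cache (old->new): [M G I]
Total: 8 hits, 8 misses, 5 evictions

Hit rate = 8/16 = 1/2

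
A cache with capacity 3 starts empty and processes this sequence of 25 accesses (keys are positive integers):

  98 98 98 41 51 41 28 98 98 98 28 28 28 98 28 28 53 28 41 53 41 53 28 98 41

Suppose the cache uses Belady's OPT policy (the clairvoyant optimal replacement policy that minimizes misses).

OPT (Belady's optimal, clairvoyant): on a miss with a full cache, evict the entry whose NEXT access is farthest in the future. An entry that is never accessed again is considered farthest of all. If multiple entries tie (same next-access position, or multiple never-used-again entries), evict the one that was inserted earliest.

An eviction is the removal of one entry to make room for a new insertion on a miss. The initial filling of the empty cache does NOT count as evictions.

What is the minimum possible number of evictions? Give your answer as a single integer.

OPT (Belady) simulation (capacity=3):
  1. access 98: MISS. Cache: [98]
  2. access 98: HIT. Next use of 98: step 3. Cache: [98]
  3. access 98: HIT. Next use of 98: step 8. Cache: [98]
  4. access 41: MISS. Cache: [98 41]
  5. access 51: MISS. Cache: [98 41 51]
  6. access 41: HIT. Next use of 41: step 19. Cache: [98 41 51]
  7. access 28: MISS, evict 51 (next use: never). Cache: [98 41 28]
  8. access 98: HIT. Next use of 98: step 9. Cache: [98 41 28]
  9. access 98: HIT. Next use of 98: step 10. Cache: [98 41 28]
  10. access 98: HIT. Next use of 98: step 14. Cache: [98 41 28]
  11. access 28: HIT. Next use of 28: step 12. Cache: [98 41 28]
  12. access 28: HIT. Next use of 28: step 13. Cache: [98 41 28]
  13. access 28: HIT. Next use of 28: step 15. Cache: [98 41 28]
  14. access 98: HIT. Next use of 98: step 24. Cache: [98 41 28]
  15. access 28: HIT. Next use of 28: step 16. Cache: [98 41 28]
  16. access 28: HIT. Next use of 28: step 18. Cache: [98 41 28]
  17. access 53: MISS, evict 98 (next use: step 24). Cache: [41 28 53]
  18. access 28: HIT. Next use of 28: step 23. Cache: [41 28 53]
  19. access 41: HIT. Next use of 41: step 21. Cache: [41 28 53]
  20. access 53: HIT. Next use of 53: step 22. Cache: [41 28 53]
  21. access 41: HIT. Next use of 41: step 25. Cache: [41 28 53]
  22. access 53: HIT. Next use of 53: never. Cache: [41 28 53]
  23. access 28: HIT. Next use of 28: never. Cache: [41 28 53]
  24. access 98: MISS, evict 28 (next use: never). Cache: [41 53 98]
  25. access 41: HIT. Next use of 41: never. Cache: [41 53 98]
Total: 19 hits, 6 misses, 3 evictions

Answer: 3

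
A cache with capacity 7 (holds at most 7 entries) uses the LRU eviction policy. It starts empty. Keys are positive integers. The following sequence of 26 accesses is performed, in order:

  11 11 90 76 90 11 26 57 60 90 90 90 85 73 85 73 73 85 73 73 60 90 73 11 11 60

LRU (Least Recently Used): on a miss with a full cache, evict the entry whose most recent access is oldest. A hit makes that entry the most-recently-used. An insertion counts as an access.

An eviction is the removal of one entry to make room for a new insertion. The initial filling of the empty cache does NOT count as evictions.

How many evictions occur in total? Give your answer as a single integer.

Answer: 1

Derivation:
LRU simulation (capacity=7):
  1. access 11: MISS. Cache (LRU->MRU): [11]
  2. access 11: HIT. Cache (LRU->MRU): [11]
  3. access 90: MISS. Cache (LRU->MRU): [11 90]
  4. access 76: MISS. Cache (LRU->MRU): [11 90 76]
  5. access 90: HIT. Cache (LRU->MRU): [11 76 90]
  6. access 11: HIT. Cache (LRU->MRU): [76 90 11]
  7. access 26: MISS. Cache (LRU->MRU): [76 90 11 26]
  8. access 57: MISS. Cache (LRU->MRU): [76 90 11 26 57]
  9. access 60: MISS. Cache (LRU->MRU): [76 90 11 26 57 60]
  10. access 90: HIT. Cache (LRU->MRU): [76 11 26 57 60 90]
  11. access 90: HIT. Cache (LRU->MRU): [76 11 26 57 60 90]
  12. access 90: HIT. Cache (LRU->MRU): [76 11 26 57 60 90]
  13. access 85: MISS. Cache (LRU->MRU): [76 11 26 57 60 90 85]
  14. access 73: MISS, evict 76. Cache (LRU->MRU): [11 26 57 60 90 85 73]
  15. access 85: HIT. Cache (LRU->MRU): [11 26 57 60 90 73 85]
  16. access 73: HIT. Cache (LRU->MRU): [11 26 57 60 90 85 73]
  17. access 73: HIT. Cache (LRU->MRU): [11 26 57 60 90 85 73]
  18. access 85: HIT. Cache (LRU->MRU): [11 26 57 60 90 73 85]
  19. access 73: HIT. Cache (LRU->MRU): [11 26 57 60 90 85 73]
  20. access 73: HIT. Cache (LRU->MRU): [11 26 57 60 90 85 73]
  21. access 60: HIT. Cache (LRU->MRU): [11 26 57 90 85 73 60]
  22. access 90: HIT. Cache (LRU->MRU): [11 26 57 85 73 60 90]
  23. access 73: HIT. Cache (LRU->MRU): [11 26 57 85 60 90 73]
  24. access 11: HIT. Cache (LRU->MRU): [26 57 85 60 90 73 11]
  25. access 11: HIT. Cache (LRU->MRU): [26 57 85 60 90 73 11]
  26. access 60: HIT. Cache (LRU->MRU): [26 57 85 90 73 11 60]
Total: 18 hits, 8 misses, 1 evictions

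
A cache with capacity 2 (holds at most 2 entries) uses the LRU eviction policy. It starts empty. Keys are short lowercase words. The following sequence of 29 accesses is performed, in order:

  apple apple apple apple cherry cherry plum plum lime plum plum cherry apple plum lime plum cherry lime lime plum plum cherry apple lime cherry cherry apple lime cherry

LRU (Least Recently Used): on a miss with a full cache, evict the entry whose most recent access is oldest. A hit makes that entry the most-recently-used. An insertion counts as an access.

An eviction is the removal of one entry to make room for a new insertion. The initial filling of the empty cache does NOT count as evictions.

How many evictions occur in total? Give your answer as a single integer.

Answer: 16

Derivation:
LRU simulation (capacity=2):
  1. access apple: MISS. Cache (LRU->MRU): [apple]
  2. access apple: HIT. Cache (LRU->MRU): [apple]
  3. access apple: HIT. Cache (LRU->MRU): [apple]
  4. access apple: HIT. Cache (LRU->MRU): [apple]
  5. access cherry: MISS. Cache (LRU->MRU): [apple cherry]
  6. access cherry: HIT. Cache (LRU->MRU): [apple cherry]
  7. access plum: MISS, evict apple. Cache (LRU->MRU): [cherry plum]
  8. access plum: HIT. Cache (LRU->MRU): [cherry plum]
  9. access lime: MISS, evict cherry. Cache (LRU->MRU): [plum lime]
  10. access plum: HIT. Cache (LRU->MRU): [lime plum]
  11. access plum: HIT. Cache (LRU->MRU): [lime plum]
  12. access cherry: MISS, evict lime. Cache (LRU->MRU): [plum cherry]
  13. access apple: MISS, evict plum. Cache (LRU->MRU): [cherry apple]
  14. access plum: MISS, evict cherry. Cache (LRU->MRU): [apple plum]
  15. access lime: MISS, evict apple. Cache (LRU->MRU): [plum lime]
  16. access plum: HIT. Cache (LRU->MRU): [lime plum]
  17. access cherry: MISS, evict lime. Cache (LRU->MRU): [plum cherry]
  18. access lime: MISS, evict plum. Cache (LRU->MRU): [cherry lime]
  19. access lime: HIT. Cache (LRU->MRU): [cherry lime]
  20. access plum: MISS, evict cherry. Cache (LRU->MRU): [lime plum]
  21. access plum: HIT. Cache (LRU->MRU): [lime plum]
  22. access cherry: MISS, evict lime. Cache (LRU->MRU): [plum cherry]
  23. access apple: MISS, evict plum. Cache (LRU->MRU): [cherry apple]
  24. access lime: MISS, evict cherry. Cache (LRU->MRU): [apple lime]
  25. access cherry: MISS, evict apple. Cache (LRU->MRU): [lime cherry]
  26. access cherry: HIT. Cache (LRU->MRU): [lime cherry]
  27. access apple: MISS, evict lime. Cache (LRU->MRU): [cherry apple]
  28. access lime: MISS, evict cherry. Cache (LRU->MRU): [apple lime]
  29. access cherry: MISS, evict apple. Cache (LRU->MRU): [lime cherry]
Total: 11 hits, 18 misses, 16 evictions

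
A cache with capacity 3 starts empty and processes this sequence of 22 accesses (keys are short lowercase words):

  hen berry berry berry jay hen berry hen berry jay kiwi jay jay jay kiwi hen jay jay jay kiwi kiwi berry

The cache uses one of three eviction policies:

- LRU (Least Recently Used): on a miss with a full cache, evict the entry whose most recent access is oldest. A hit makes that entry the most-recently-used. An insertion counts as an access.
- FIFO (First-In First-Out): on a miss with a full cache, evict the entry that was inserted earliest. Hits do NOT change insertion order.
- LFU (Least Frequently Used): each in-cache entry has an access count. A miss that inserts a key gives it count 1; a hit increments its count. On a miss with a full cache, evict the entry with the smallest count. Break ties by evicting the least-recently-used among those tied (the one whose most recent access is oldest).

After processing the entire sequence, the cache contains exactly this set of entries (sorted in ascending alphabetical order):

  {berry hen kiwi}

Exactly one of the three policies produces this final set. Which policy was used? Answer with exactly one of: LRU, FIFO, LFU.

Answer: FIFO

Derivation:
Simulating under each policy and comparing final sets:
  LRU: final set = {berry jay kiwi} -> differs
  FIFO: final set = {berry hen kiwi} -> MATCHES target
  LFU: final set = {berry jay kiwi} -> differs
Only FIFO produces the target set.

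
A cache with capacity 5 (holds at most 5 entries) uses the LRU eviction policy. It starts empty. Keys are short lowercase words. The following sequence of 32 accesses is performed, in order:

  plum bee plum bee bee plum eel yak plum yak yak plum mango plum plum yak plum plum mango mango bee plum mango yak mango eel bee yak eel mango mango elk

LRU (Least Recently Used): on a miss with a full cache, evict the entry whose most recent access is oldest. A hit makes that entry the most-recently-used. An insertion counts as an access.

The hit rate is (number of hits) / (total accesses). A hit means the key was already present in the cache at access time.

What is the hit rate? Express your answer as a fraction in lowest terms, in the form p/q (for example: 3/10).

LRU simulation (capacity=5):
  1. access plum: MISS. Cache (LRU->MRU): [plum]
  2. access bee: MISS. Cache (LRU->MRU): [plum bee]
  3. access plum: HIT. Cache (LRU->MRU): [bee plum]
  4. access bee: HIT. Cache (LRU->MRU): [plum bee]
  5. access bee: HIT. Cache (LRU->MRU): [plum bee]
  6. access plum: HIT. Cache (LRU->MRU): [bee plum]
  7. access eel: MISS. Cache (LRU->MRU): [bee plum eel]
  8. access yak: MISS. Cache (LRU->MRU): [bee plum eel yak]
  9. access plum: HIT. Cache (LRU->MRU): [bee eel yak plum]
  10. access yak: HIT. Cache (LRU->MRU): [bee eel plum yak]
  11. access yak: HIT. Cache (LRU->MRU): [bee eel plum yak]
  12. access plum: HIT. Cache (LRU->MRU): [bee eel yak plum]
  13. access mango: MISS. Cache (LRU->MRU): [bee eel yak plum mango]
  14. access plum: HIT. Cache (LRU->MRU): [bee eel yak mango plum]
  15. access plum: HIT. Cache (LRU->MRU): [bee eel yak mango plum]
  16. access yak: HIT. Cache (LRU->MRU): [bee eel mango plum yak]
  17. access plum: HIT. Cache (LRU->MRU): [bee eel mango yak plum]
  18. access plum: HIT. Cache (LRU->MRU): [bee eel mango yak plum]
  19. access mango: HIT. Cache (LRU->MRU): [bee eel yak plum mango]
  20. access mango: HIT. Cache (LRU->MRU): [bee eel yak plum mango]
  21. access bee: HIT. Cache (LRU->MRU): [eel yak plum mango bee]
  22. access plum: HIT. Cache (LRU->MRU): [eel yak mango bee plum]
  23. access mango: HIT. Cache (LRU->MRU): [eel yak bee plum mango]
  24. access yak: HIT. Cache (LRU->MRU): [eel bee plum mango yak]
  25. access mango: HIT. Cache (LRU->MRU): [eel bee plum yak mango]
  26. access eel: HIT. Cache (LRU->MRU): [bee plum yak mango eel]
  27. access bee: HIT. Cache (LRU->MRU): [plum yak mango eel bee]
  28. access yak: HIT. Cache (LRU->MRU): [plum mango eel bee yak]
  29. access eel: HIT. Cache (LRU->MRU): [plum mango bee yak eel]
  30. access mango: HIT. Cache (LRU->MRU): [plum bee yak eel mango]
  31. access mango: HIT. Cache (LRU->MRU): [plum bee yak eel mango]
  32. access elk: MISS, evict plum. Cache (LRU->MRU): [bee yak eel mango elk]
Total: 26 hits, 6 misses, 1 evictions

Hit rate = 26/32 = 13/16

Answer: 13/16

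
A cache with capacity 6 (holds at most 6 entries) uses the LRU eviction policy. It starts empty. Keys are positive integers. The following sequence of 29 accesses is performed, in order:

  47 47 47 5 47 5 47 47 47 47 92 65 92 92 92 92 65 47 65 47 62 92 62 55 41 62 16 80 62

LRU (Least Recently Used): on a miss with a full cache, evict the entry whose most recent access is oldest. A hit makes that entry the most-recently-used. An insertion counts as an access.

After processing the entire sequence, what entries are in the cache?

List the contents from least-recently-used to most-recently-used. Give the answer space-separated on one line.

Answer: 92 55 41 16 80 62

Derivation:
LRU simulation (capacity=6):
  1. access 47: MISS. Cache (LRU->MRU): [47]
  2. access 47: HIT. Cache (LRU->MRU): [47]
  3. access 47: HIT. Cache (LRU->MRU): [47]
  4. access 5: MISS. Cache (LRU->MRU): [47 5]
  5. access 47: HIT. Cache (LRU->MRU): [5 47]
  6. access 5: HIT. Cache (LRU->MRU): [47 5]
  7. access 47: HIT. Cache (LRU->MRU): [5 47]
  8. access 47: HIT. Cache (LRU->MRU): [5 47]
  9. access 47: HIT. Cache (LRU->MRU): [5 47]
  10. access 47: HIT. Cache (LRU->MRU): [5 47]
  11. access 92: MISS. Cache (LRU->MRU): [5 47 92]
  12. access 65: MISS. Cache (LRU->MRU): [5 47 92 65]
  13. access 92: HIT. Cache (LRU->MRU): [5 47 65 92]
  14. access 92: HIT. Cache (LRU->MRU): [5 47 65 92]
  15. access 92: HIT. Cache (LRU->MRU): [5 47 65 92]
  16. access 92: HIT. Cache (LRU->MRU): [5 47 65 92]
  17. access 65: HIT. Cache (LRU->MRU): [5 47 92 65]
  18. access 47: HIT. Cache (LRU->MRU): [5 92 65 47]
  19. access 65: HIT. Cache (LRU->MRU): [5 92 47 65]
  20. access 47: HIT. Cache (LRU->MRU): [5 92 65 47]
  21. access 62: MISS. Cache (LRU->MRU): [5 92 65 47 62]
  22. access 92: HIT. Cache (LRU->MRU): [5 65 47 62 92]
  23. access 62: HIT. Cache (LRU->MRU): [5 65 47 92 62]
  24. access 55: MISS. Cache (LRU->MRU): [5 65 47 92 62 55]
  25. access 41: MISS, evict 5. Cache (LRU->MRU): [65 47 92 62 55 41]
  26. access 62: HIT. Cache (LRU->MRU): [65 47 92 55 41 62]
  27. access 16: MISS, evict 65. Cache (LRU->MRU): [47 92 55 41 62 16]
  28. access 80: MISS, evict 47. Cache (LRU->MRU): [92 55 41 62 16 80]
  29. access 62: HIT. Cache (LRU->MRU): [92 55 41 16 80 62]
Total: 20 hits, 9 misses, 3 evictions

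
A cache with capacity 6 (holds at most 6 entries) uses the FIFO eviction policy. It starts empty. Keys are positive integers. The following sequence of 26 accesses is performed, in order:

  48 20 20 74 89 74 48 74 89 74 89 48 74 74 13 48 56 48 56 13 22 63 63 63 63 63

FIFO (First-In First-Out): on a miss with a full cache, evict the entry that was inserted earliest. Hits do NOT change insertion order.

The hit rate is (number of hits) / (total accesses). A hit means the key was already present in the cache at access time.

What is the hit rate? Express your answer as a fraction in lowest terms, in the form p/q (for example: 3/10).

Answer: 9/13

Derivation:
FIFO simulation (capacity=6):
  1. access 48: MISS. Cache (old->new): [48]
  2. access 20: MISS. Cache (old->new): [48 20]
  3. access 20: HIT. Cache (old->new): [48 20]
  4. access 74: MISS. Cache (old->new): [48 20 74]
  5. access 89: MISS. Cache (old->new): [48 20 74 89]
  6. access 74: HIT. Cache (old->new): [48 20 74 89]
  7. access 48: HIT. Cache (old->new): [48 20 74 89]
  8. access 74: HIT. Cache (old->new): [48 20 74 89]
  9. access 89: HIT. Cache (old->new): [48 20 74 89]
  10. access 74: HIT. Cache (old->new): [48 20 74 89]
  11. access 89: HIT. Cache (old->new): [48 20 74 89]
  12. access 48: HIT. Cache (old->new): [48 20 74 89]
  13. access 74: HIT. Cache (old->new): [48 20 74 89]
  14. access 74: HIT. Cache (old->new): [48 20 74 89]
  15. access 13: MISS. Cache (old->new): [48 20 74 89 13]
  16. access 48: HIT. Cache (old->new): [48 20 74 89 13]
  17. access 56: MISS. Cache (old->new): [48 20 74 89 13 56]
  18. access 48: HIT. Cache (old->new): [48 20 74 89 13 56]
  19. access 56: HIT. Cache (old->new): [48 20 74 89 13 56]
  20. access 13: HIT. Cache (old->new): [48 20 74 89 13 56]
  21. access 22: MISS, evict 48. Cache (old->new): [20 74 89 13 56 22]
  22. access 63: MISS, evict 20. Cache (old->new): [74 89 13 56 22 63]
  23. access 63: HIT. Cache (old->new): [74 89 13 56 22 63]
  24. access 63: HIT. Cache (old->new): [74 89 13 56 22 63]
  25. access 63: HIT. Cache (old->new): [74 89 13 56 22 63]
  26. access 63: HIT. Cache (old->new): [74 89 13 56 22 63]
Total: 18 hits, 8 misses, 2 evictions

Hit rate = 18/26 = 9/13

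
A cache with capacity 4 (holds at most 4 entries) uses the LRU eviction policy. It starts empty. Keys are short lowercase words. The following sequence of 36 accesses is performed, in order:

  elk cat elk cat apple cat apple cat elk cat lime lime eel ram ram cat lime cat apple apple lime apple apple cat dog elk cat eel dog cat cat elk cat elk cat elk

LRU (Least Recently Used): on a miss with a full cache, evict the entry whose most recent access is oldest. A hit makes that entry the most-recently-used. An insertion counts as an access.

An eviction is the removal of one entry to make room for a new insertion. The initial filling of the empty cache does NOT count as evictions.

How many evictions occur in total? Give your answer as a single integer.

LRU simulation (capacity=4):
  1. access elk: MISS. Cache (LRU->MRU): [elk]
  2. access cat: MISS. Cache (LRU->MRU): [elk cat]
  3. access elk: HIT. Cache (LRU->MRU): [cat elk]
  4. access cat: HIT. Cache (LRU->MRU): [elk cat]
  5. access apple: MISS. Cache (LRU->MRU): [elk cat apple]
  6. access cat: HIT. Cache (LRU->MRU): [elk apple cat]
  7. access apple: HIT. Cache (LRU->MRU): [elk cat apple]
  8. access cat: HIT. Cache (LRU->MRU): [elk apple cat]
  9. access elk: HIT. Cache (LRU->MRU): [apple cat elk]
  10. access cat: HIT. Cache (LRU->MRU): [apple elk cat]
  11. access lime: MISS. Cache (LRU->MRU): [apple elk cat lime]
  12. access lime: HIT. Cache (LRU->MRU): [apple elk cat lime]
  13. access eel: MISS, evict apple. Cache (LRU->MRU): [elk cat lime eel]
  14. access ram: MISS, evict elk. Cache (LRU->MRU): [cat lime eel ram]
  15. access ram: HIT. Cache (LRU->MRU): [cat lime eel ram]
  16. access cat: HIT. Cache (LRU->MRU): [lime eel ram cat]
  17. access lime: HIT. Cache (LRU->MRU): [eel ram cat lime]
  18. access cat: HIT. Cache (LRU->MRU): [eel ram lime cat]
  19. access apple: MISS, evict eel. Cache (LRU->MRU): [ram lime cat apple]
  20. access apple: HIT. Cache (LRU->MRU): [ram lime cat apple]
  21. access lime: HIT. Cache (LRU->MRU): [ram cat apple lime]
  22. access apple: HIT. Cache (LRU->MRU): [ram cat lime apple]
  23. access apple: HIT. Cache (LRU->MRU): [ram cat lime apple]
  24. access cat: HIT. Cache (LRU->MRU): [ram lime apple cat]
  25. access dog: MISS, evict ram. Cache (LRU->MRU): [lime apple cat dog]
  26. access elk: MISS, evict lime. Cache (LRU->MRU): [apple cat dog elk]
  27. access cat: HIT. Cache (LRU->MRU): [apple dog elk cat]
  28. access eel: MISS, evict apple. Cache (LRU->MRU): [dog elk cat eel]
  29. access dog: HIT. Cache (LRU->MRU): [elk cat eel dog]
  30. access cat: HIT. Cache (LRU->MRU): [elk eel dog cat]
  31. access cat: HIT. Cache (LRU->MRU): [elk eel dog cat]
  32. access elk: HIT. Cache (LRU->MRU): [eel dog cat elk]
  33. access cat: HIT. Cache (LRU->MRU): [eel dog elk cat]
  34. access elk: HIT. Cache (LRU->MRU): [eel dog cat elk]
  35. access cat: HIT. Cache (LRU->MRU): [eel dog elk cat]
  36. access elk: HIT. Cache (LRU->MRU): [eel dog cat elk]
Total: 26 hits, 10 misses, 6 evictions

Answer: 6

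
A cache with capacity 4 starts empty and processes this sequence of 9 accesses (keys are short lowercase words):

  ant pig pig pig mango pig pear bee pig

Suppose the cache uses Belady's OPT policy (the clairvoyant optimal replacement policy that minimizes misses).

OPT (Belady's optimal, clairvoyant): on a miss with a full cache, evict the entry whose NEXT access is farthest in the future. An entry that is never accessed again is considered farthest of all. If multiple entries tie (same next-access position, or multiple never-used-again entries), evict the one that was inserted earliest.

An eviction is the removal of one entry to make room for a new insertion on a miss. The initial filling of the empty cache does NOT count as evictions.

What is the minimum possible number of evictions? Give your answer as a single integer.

Answer: 1

Derivation:
OPT (Belady) simulation (capacity=4):
  1. access ant: MISS. Cache: [ant]
  2. access pig: MISS. Cache: [ant pig]
  3. access pig: HIT. Next use of pig: step 4. Cache: [ant pig]
  4. access pig: HIT. Next use of pig: step 6. Cache: [ant pig]
  5. access mango: MISS. Cache: [ant pig mango]
  6. access pig: HIT. Next use of pig: step 9. Cache: [ant pig mango]
  7. access pear: MISS. Cache: [ant pig mango pear]
  8. access bee: MISS, evict ant (next use: never). Cache: [pig mango pear bee]
  9. access pig: HIT. Next use of pig: never. Cache: [pig mango pear bee]
Total: 4 hits, 5 misses, 1 evictions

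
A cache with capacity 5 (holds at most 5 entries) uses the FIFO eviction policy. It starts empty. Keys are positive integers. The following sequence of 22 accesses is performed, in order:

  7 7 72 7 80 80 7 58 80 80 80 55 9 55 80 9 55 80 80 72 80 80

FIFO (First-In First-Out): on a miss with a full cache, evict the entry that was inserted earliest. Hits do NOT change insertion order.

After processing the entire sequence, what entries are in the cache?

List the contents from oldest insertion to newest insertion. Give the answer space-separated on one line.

FIFO simulation (capacity=5):
  1. access 7: MISS. Cache (old->new): [7]
  2. access 7: HIT. Cache (old->new): [7]
  3. access 72: MISS. Cache (old->new): [7 72]
  4. access 7: HIT. Cache (old->new): [7 72]
  5. access 80: MISS. Cache (old->new): [7 72 80]
  6. access 80: HIT. Cache (old->new): [7 72 80]
  7. access 7: HIT. Cache (old->new): [7 72 80]
  8. access 58: MISS. Cache (old->new): [7 72 80 58]
  9. access 80: HIT. Cache (old->new): [7 72 80 58]
  10. access 80: HIT. Cache (old->new): [7 72 80 58]
  11. access 80: HIT. Cache (old->new): [7 72 80 58]
  12. access 55: MISS. Cache (old->new): [7 72 80 58 55]
  13. access 9: MISS, evict 7. Cache (old->new): [72 80 58 55 9]
  14. access 55: HIT. Cache (old->new): [72 80 58 55 9]
  15. access 80: HIT. Cache (old->new): [72 80 58 55 9]
  16. access 9: HIT. Cache (old->new): [72 80 58 55 9]
  17. access 55: HIT. Cache (old->new): [72 80 58 55 9]
  18. access 80: HIT. Cache (old->new): [72 80 58 55 9]
  19. access 80: HIT. Cache (old->new): [72 80 58 55 9]
  20. access 72: HIT. Cache (old->new): [72 80 58 55 9]
  21. access 80: HIT. Cache (old->new): [72 80 58 55 9]
  22. access 80: HIT. Cache (old->new): [72 80 58 55 9]
Total: 16 hits, 6 misses, 1 evictions

Answer: 72 80 58 55 9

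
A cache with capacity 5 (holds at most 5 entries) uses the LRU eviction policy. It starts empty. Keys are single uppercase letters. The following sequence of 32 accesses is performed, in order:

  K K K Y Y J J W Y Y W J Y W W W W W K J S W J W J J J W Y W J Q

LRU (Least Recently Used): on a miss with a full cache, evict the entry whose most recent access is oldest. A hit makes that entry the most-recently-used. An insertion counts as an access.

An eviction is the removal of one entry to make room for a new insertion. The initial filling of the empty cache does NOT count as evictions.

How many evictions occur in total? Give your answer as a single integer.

LRU simulation (capacity=5):
  1. access K: MISS. Cache (LRU->MRU): [K]
  2. access K: HIT. Cache (LRU->MRU): [K]
  3. access K: HIT. Cache (LRU->MRU): [K]
  4. access Y: MISS. Cache (LRU->MRU): [K Y]
  5. access Y: HIT. Cache (LRU->MRU): [K Y]
  6. access J: MISS. Cache (LRU->MRU): [K Y J]
  7. access J: HIT. Cache (LRU->MRU): [K Y J]
  8. access W: MISS. Cache (LRU->MRU): [K Y J W]
  9. access Y: HIT. Cache (LRU->MRU): [K J W Y]
  10. access Y: HIT. Cache (LRU->MRU): [K J W Y]
  11. access W: HIT. Cache (LRU->MRU): [K J Y W]
  12. access J: HIT. Cache (LRU->MRU): [K Y W J]
  13. access Y: HIT. Cache (LRU->MRU): [K W J Y]
  14. access W: HIT. Cache (LRU->MRU): [K J Y W]
  15. access W: HIT. Cache (LRU->MRU): [K J Y W]
  16. access W: HIT. Cache (LRU->MRU): [K J Y W]
  17. access W: HIT. Cache (LRU->MRU): [K J Y W]
  18. access W: HIT. Cache (LRU->MRU): [K J Y W]
  19. access K: HIT. Cache (LRU->MRU): [J Y W K]
  20. access J: HIT. Cache (LRU->MRU): [Y W K J]
  21. access S: MISS. Cache (LRU->MRU): [Y W K J S]
  22. access W: HIT. Cache (LRU->MRU): [Y K J S W]
  23. access J: HIT. Cache (LRU->MRU): [Y K S W J]
  24. access W: HIT. Cache (LRU->MRU): [Y K S J W]
  25. access J: HIT. Cache (LRU->MRU): [Y K S W J]
  26. access J: HIT. Cache (LRU->MRU): [Y K S W J]
  27. access J: HIT. Cache (LRU->MRU): [Y K S W J]
  28. access W: HIT. Cache (LRU->MRU): [Y K S J W]
  29. access Y: HIT. Cache (LRU->MRU): [K S J W Y]
  30. access W: HIT. Cache (LRU->MRU): [K S J Y W]
  31. access J: HIT. Cache (LRU->MRU): [K S Y W J]
  32. access Q: MISS, evict K. Cache (LRU->MRU): [S Y W J Q]
Total: 26 hits, 6 misses, 1 evictions

Answer: 1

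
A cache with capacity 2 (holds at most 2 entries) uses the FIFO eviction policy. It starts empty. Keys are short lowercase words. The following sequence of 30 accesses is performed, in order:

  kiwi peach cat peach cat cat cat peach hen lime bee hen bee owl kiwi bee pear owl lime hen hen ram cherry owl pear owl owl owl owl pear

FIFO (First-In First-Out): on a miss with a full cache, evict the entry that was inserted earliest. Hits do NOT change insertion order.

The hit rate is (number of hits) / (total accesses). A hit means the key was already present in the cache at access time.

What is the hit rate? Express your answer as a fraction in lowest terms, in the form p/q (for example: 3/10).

FIFO simulation (capacity=2):
  1. access kiwi: MISS. Cache (old->new): [kiwi]
  2. access peach: MISS. Cache (old->new): [kiwi peach]
  3. access cat: MISS, evict kiwi. Cache (old->new): [peach cat]
  4. access peach: HIT. Cache (old->new): [peach cat]
  5. access cat: HIT. Cache (old->new): [peach cat]
  6. access cat: HIT. Cache (old->new): [peach cat]
  7. access cat: HIT. Cache (old->new): [peach cat]
  8. access peach: HIT. Cache (old->new): [peach cat]
  9. access hen: MISS, evict peach. Cache (old->new): [cat hen]
  10. access lime: MISS, evict cat. Cache (old->new): [hen lime]
  11. access bee: MISS, evict hen. Cache (old->new): [lime bee]
  12. access hen: MISS, evict lime. Cache (old->new): [bee hen]
  13. access bee: HIT. Cache (old->new): [bee hen]
  14. access owl: MISS, evict bee. Cache (old->new): [hen owl]
  15. access kiwi: MISS, evict hen. Cache (old->new): [owl kiwi]
  16. access bee: MISS, evict owl. Cache (old->new): [kiwi bee]
  17. access pear: MISS, evict kiwi. Cache (old->new): [bee pear]
  18. access owl: MISS, evict bee. Cache (old->new): [pear owl]
  19. access lime: MISS, evict pear. Cache (old->new): [owl lime]
  20. access hen: MISS, evict owl. Cache (old->new): [lime hen]
  21. access hen: HIT. Cache (old->new): [lime hen]
  22. access ram: MISS, evict lime. Cache (old->new): [hen ram]
  23. access cherry: MISS, evict hen. Cache (old->new): [ram cherry]
  24. access owl: MISS, evict ram. Cache (old->new): [cherry owl]
  25. access pear: MISS, evict cherry. Cache (old->new): [owl pear]
  26. access owl: HIT. Cache (old->new): [owl pear]
  27. access owl: HIT. Cache (old->new): [owl pear]
  28. access owl: HIT. Cache (old->new): [owl pear]
  29. access owl: HIT. Cache (old->new): [owl pear]
  30. access pear: HIT. Cache (old->new): [owl pear]
Total: 12 hits, 18 misses, 16 evictions

Hit rate = 12/30 = 2/5

Answer: 2/5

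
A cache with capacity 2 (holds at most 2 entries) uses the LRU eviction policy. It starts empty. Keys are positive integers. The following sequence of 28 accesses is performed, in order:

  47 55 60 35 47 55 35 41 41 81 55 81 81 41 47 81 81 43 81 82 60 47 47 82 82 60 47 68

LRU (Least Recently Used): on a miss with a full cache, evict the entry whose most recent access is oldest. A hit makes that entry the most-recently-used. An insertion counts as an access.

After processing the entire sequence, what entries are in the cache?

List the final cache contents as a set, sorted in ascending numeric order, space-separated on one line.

Answer: 47 68

Derivation:
LRU simulation (capacity=2):
  1. access 47: MISS. Cache (LRU->MRU): [47]
  2. access 55: MISS. Cache (LRU->MRU): [47 55]
  3. access 60: MISS, evict 47. Cache (LRU->MRU): [55 60]
  4. access 35: MISS, evict 55. Cache (LRU->MRU): [60 35]
  5. access 47: MISS, evict 60. Cache (LRU->MRU): [35 47]
  6. access 55: MISS, evict 35. Cache (LRU->MRU): [47 55]
  7. access 35: MISS, evict 47. Cache (LRU->MRU): [55 35]
  8. access 41: MISS, evict 55. Cache (LRU->MRU): [35 41]
  9. access 41: HIT. Cache (LRU->MRU): [35 41]
  10. access 81: MISS, evict 35. Cache (LRU->MRU): [41 81]
  11. access 55: MISS, evict 41. Cache (LRU->MRU): [81 55]
  12. access 81: HIT. Cache (LRU->MRU): [55 81]
  13. access 81: HIT. Cache (LRU->MRU): [55 81]
  14. access 41: MISS, evict 55. Cache (LRU->MRU): [81 41]
  15. access 47: MISS, evict 81. Cache (LRU->MRU): [41 47]
  16. access 81: MISS, evict 41. Cache (LRU->MRU): [47 81]
  17. access 81: HIT. Cache (LRU->MRU): [47 81]
  18. access 43: MISS, evict 47. Cache (LRU->MRU): [81 43]
  19. access 81: HIT. Cache (LRU->MRU): [43 81]
  20. access 82: MISS, evict 43. Cache (LRU->MRU): [81 82]
  21. access 60: MISS, evict 81. Cache (LRU->MRU): [82 60]
  22. access 47: MISS, evict 82. Cache (LRU->MRU): [60 47]
  23. access 47: HIT. Cache (LRU->MRU): [60 47]
  24. access 82: MISS, evict 60. Cache (LRU->MRU): [47 82]
  25. access 82: HIT. Cache (LRU->MRU): [47 82]
  26. access 60: MISS, evict 47. Cache (LRU->MRU): [82 60]
  27. access 47: MISS, evict 82. Cache (LRU->MRU): [60 47]
  28. access 68: MISS, evict 60. Cache (LRU->MRU): [47 68]
Total: 7 hits, 21 misses, 19 evictions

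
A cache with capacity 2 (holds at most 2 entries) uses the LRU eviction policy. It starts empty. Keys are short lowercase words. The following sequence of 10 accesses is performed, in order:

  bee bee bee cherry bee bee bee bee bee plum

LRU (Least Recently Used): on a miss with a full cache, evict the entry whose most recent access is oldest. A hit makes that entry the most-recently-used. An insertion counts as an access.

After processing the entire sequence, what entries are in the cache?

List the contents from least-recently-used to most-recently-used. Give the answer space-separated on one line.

Answer: bee plum

Derivation:
LRU simulation (capacity=2):
  1. access bee: MISS. Cache (LRU->MRU): [bee]
  2. access bee: HIT. Cache (LRU->MRU): [bee]
  3. access bee: HIT. Cache (LRU->MRU): [bee]
  4. access cherry: MISS. Cache (LRU->MRU): [bee cherry]
  5. access bee: HIT. Cache (LRU->MRU): [cherry bee]
  6. access bee: HIT. Cache (LRU->MRU): [cherry bee]
  7. access bee: HIT. Cache (LRU->MRU): [cherry bee]
  8. access bee: HIT. Cache (LRU->MRU): [cherry bee]
  9. access bee: HIT. Cache (LRU->MRU): [cherry bee]
  10. access plum: MISS, evict cherry. Cache (LRU->MRU): [bee plum]
Total: 7 hits, 3 misses, 1 evictions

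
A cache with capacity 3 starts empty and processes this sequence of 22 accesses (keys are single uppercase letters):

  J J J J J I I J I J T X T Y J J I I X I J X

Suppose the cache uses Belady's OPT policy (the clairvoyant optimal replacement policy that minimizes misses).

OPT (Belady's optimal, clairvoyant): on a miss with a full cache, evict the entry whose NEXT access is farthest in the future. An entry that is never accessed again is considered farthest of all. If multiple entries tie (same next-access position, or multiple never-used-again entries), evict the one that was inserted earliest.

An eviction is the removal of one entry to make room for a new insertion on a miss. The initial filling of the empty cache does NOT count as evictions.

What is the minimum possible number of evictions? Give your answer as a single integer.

Answer: 3

Derivation:
OPT (Belady) simulation (capacity=3):
  1. access J: MISS. Cache: [J]
  2. access J: HIT. Next use of J: step 3. Cache: [J]
  3. access J: HIT. Next use of J: step 4. Cache: [J]
  4. access J: HIT. Next use of J: step 5. Cache: [J]
  5. access J: HIT. Next use of J: step 8. Cache: [J]
  6. access I: MISS. Cache: [J I]
  7. access I: HIT. Next use of I: step 9. Cache: [J I]
  8. access J: HIT. Next use of J: step 10. Cache: [J I]
  9. access I: HIT. Next use of I: step 17. Cache: [J I]
  10. access J: HIT. Next use of J: step 15. Cache: [J I]
  11. access T: MISS. Cache: [J I T]
  12. access X: MISS, evict I (next use: step 17). Cache: [J T X]
  13. access T: HIT. Next use of T: never. Cache: [J T X]
  14. access Y: MISS, evict T (next use: never). Cache: [J X Y]
  15. access J: HIT. Next use of J: step 16. Cache: [J X Y]
  16. access J: HIT. Next use of J: step 21. Cache: [J X Y]
  17. access I: MISS, evict Y (next use: never). Cache: [J X I]
  18. access I: HIT. Next use of I: step 20. Cache: [J X I]
  19. access X: HIT. Next use of X: step 22. Cache: [J X I]
  20. access I: HIT. Next use of I: never. Cache: [J X I]
  21. access J: HIT. Next use of J: never. Cache: [J X I]
  22. access X: HIT. Next use of X: never. Cache: [J X I]
Total: 16 hits, 6 misses, 3 evictions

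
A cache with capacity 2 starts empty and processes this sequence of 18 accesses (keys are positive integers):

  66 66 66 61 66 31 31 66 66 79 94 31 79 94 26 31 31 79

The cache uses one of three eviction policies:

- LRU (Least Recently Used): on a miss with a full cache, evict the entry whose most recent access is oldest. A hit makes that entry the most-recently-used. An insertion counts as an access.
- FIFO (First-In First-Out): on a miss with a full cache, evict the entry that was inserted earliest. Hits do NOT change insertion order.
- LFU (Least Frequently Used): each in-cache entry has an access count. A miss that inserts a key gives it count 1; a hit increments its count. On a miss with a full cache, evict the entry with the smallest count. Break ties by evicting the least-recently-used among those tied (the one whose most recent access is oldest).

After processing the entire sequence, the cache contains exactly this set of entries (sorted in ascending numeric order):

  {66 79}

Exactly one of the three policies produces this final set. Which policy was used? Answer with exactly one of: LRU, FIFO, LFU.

Answer: LFU

Derivation:
Simulating under each policy and comparing final sets:
  LRU: final set = {31 79} -> differs
  FIFO: final set = {31 79} -> differs
  LFU: final set = {66 79} -> MATCHES target
Only LFU produces the target set.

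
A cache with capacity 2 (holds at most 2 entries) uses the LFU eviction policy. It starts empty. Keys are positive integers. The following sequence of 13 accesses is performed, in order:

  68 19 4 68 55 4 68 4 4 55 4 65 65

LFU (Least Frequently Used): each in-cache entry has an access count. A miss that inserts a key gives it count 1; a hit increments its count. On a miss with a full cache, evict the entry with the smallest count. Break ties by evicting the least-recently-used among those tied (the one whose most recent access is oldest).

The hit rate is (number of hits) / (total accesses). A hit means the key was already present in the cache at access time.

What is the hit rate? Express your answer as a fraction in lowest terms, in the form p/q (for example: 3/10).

LFU simulation (capacity=2):
  1. access 68: MISS. Cache: [68(c=1)]
  2. access 19: MISS. Cache: [68(c=1) 19(c=1)]
  3. access 4: MISS, evict 68(c=1). Cache: [19(c=1) 4(c=1)]
  4. access 68: MISS, evict 19(c=1). Cache: [4(c=1) 68(c=1)]
  5. access 55: MISS, evict 4(c=1). Cache: [68(c=1) 55(c=1)]
  6. access 4: MISS, evict 68(c=1). Cache: [55(c=1) 4(c=1)]
  7. access 68: MISS, evict 55(c=1). Cache: [4(c=1) 68(c=1)]
  8. access 4: HIT, count now 2. Cache: [68(c=1) 4(c=2)]
  9. access 4: HIT, count now 3. Cache: [68(c=1) 4(c=3)]
  10. access 55: MISS, evict 68(c=1). Cache: [55(c=1) 4(c=3)]
  11. access 4: HIT, count now 4. Cache: [55(c=1) 4(c=4)]
  12. access 65: MISS, evict 55(c=1). Cache: [65(c=1) 4(c=4)]
  13. access 65: HIT, count now 2. Cache: [65(c=2) 4(c=4)]
Total: 4 hits, 9 misses, 7 evictions

Hit rate = 4/13

Answer: 4/13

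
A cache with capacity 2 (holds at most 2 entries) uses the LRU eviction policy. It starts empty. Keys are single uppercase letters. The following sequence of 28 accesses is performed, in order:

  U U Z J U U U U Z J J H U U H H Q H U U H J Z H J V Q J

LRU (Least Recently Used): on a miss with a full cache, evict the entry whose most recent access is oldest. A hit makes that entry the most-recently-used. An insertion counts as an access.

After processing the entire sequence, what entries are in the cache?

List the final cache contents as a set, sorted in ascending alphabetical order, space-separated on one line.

Answer: J Q

Derivation:
LRU simulation (capacity=2):
  1. access U: MISS. Cache (LRU->MRU): [U]
  2. access U: HIT. Cache (LRU->MRU): [U]
  3. access Z: MISS. Cache (LRU->MRU): [U Z]
  4. access J: MISS, evict U. Cache (LRU->MRU): [Z J]
  5. access U: MISS, evict Z. Cache (LRU->MRU): [J U]
  6. access U: HIT. Cache (LRU->MRU): [J U]
  7. access U: HIT. Cache (LRU->MRU): [J U]
  8. access U: HIT. Cache (LRU->MRU): [J U]
  9. access Z: MISS, evict J. Cache (LRU->MRU): [U Z]
  10. access J: MISS, evict U. Cache (LRU->MRU): [Z J]
  11. access J: HIT. Cache (LRU->MRU): [Z J]
  12. access H: MISS, evict Z. Cache (LRU->MRU): [J H]
  13. access U: MISS, evict J. Cache (LRU->MRU): [H U]
  14. access U: HIT. Cache (LRU->MRU): [H U]
  15. access H: HIT. Cache (LRU->MRU): [U H]
  16. access H: HIT. Cache (LRU->MRU): [U H]
  17. access Q: MISS, evict U. Cache (LRU->MRU): [H Q]
  18. access H: HIT. Cache (LRU->MRU): [Q H]
  19. access U: MISS, evict Q. Cache (LRU->MRU): [H U]
  20. access U: HIT. Cache (LRU->MRU): [H U]
  21. access H: HIT. Cache (LRU->MRU): [U H]
  22. access J: MISS, evict U. Cache (LRU->MRU): [H J]
  23. access Z: MISS, evict H. Cache (LRU->MRU): [J Z]
  24. access H: MISS, evict J. Cache (LRU->MRU): [Z H]
  25. access J: MISS, evict Z. Cache (LRU->MRU): [H J]
  26. access V: MISS, evict H. Cache (LRU->MRU): [J V]
  27. access Q: MISS, evict J. Cache (LRU->MRU): [V Q]
  28. access J: MISS, evict V. Cache (LRU->MRU): [Q J]
Total: 11 hits, 17 misses, 15 evictions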